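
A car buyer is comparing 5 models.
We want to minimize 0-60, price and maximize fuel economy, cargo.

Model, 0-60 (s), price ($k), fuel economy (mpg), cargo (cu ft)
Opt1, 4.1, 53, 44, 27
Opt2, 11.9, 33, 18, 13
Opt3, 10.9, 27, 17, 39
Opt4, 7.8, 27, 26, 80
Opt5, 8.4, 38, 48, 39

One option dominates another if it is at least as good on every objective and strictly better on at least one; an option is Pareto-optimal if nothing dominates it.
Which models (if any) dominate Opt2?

Opt4

Opt4: 0-60 7.8≤11.9, price 27≤33, fuel economy 26≥18, cargo 80≥13 — dominates Opt2.
Others (Opt1, Opt3, Opt5) are each worse than Opt2 on at least one objective.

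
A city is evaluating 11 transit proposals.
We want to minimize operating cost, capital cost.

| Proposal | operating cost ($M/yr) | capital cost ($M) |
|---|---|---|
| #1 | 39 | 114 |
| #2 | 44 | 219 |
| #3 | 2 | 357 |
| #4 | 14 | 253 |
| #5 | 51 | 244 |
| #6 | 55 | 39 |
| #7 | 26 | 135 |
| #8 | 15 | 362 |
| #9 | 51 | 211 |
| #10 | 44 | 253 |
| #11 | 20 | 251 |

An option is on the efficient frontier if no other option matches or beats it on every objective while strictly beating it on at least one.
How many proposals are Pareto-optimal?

#1: not dominated.
#2: dominated by #1 (operating cost 39≤44, capital cost 114≤219).
#3: not dominated (best operating cost).
#4: not dominated.
#5: dominated by #1 (operating cost 39≤51, capital cost 114≤244).
#6: not dominated (best capital cost).
#7: not dominated.
#8: dominated by #3 (operating cost 2≤15, capital cost 357≤362).
#9: dominated by #1 (operating cost 39≤51, capital cost 114≤211).
#10: dominated by #1 (operating cost 39≤44, capital cost 114≤253).
#11: not dominated.
Pareto-optimal: #1, #3, #4, #6, #7, #11 → 6.

6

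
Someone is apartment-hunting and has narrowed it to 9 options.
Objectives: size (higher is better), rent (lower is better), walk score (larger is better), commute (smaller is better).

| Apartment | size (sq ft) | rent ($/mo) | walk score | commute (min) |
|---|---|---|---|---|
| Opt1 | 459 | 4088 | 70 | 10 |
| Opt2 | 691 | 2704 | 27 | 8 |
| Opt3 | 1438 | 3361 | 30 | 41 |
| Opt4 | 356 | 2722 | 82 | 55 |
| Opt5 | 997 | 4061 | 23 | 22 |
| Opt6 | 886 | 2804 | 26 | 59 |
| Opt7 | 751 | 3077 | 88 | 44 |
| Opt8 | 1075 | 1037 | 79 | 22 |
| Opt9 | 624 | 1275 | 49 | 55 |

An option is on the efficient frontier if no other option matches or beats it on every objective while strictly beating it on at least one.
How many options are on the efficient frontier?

6

Opt1: not dominated.
Opt2: not dominated (best commute).
Opt3: not dominated (best size).
Opt4: not dominated.
Opt5: dominated by Opt8 (size 1075≥997, rent 1037≤4061, walk score 79≥23, commute 22≤22).
Opt6: dominated by Opt8 (size 1075≥886, rent 1037≤2804, walk score 79≥26, commute 22≤59).
Opt7: not dominated (best walk score).
Opt8: not dominated (best rent).
Opt9: dominated by Opt8 (size 1075≥624, rent 1037≤1275, walk score 79≥49, commute 22≤55).
Pareto-optimal: Opt1, Opt2, Opt3, Opt4, Opt7, Opt8 → 6.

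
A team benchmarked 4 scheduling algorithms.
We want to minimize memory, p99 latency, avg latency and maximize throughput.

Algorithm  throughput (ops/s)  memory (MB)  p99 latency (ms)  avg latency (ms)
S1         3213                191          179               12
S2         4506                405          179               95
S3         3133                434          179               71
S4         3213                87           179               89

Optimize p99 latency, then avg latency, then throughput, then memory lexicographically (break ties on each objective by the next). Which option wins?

First minimize p99 latency: best is 179, kept {S1, S2, S3, S4}.
Then minimize avg latency: best is 12, kept {S1}.

S1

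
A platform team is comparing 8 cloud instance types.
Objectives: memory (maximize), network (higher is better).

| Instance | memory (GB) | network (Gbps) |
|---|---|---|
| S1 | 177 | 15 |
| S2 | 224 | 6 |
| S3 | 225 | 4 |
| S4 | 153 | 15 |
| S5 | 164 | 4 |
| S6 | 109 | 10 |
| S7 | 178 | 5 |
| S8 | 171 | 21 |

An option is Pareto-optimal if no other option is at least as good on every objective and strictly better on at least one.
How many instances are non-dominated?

4

S1: not dominated.
S2: not dominated.
S3: not dominated (best memory).
S4: dominated by S1 (memory 177≥153, network 15≥15).
S5: dominated by S1 (memory 177≥164, network 15≥4).
S6: dominated by S1 (memory 177≥109, network 15≥10).
S7: dominated by S2 (memory 224≥178, network 6≥5).
S8: not dominated (best network).
Pareto-optimal: S1, S2, S3, S8 → 4.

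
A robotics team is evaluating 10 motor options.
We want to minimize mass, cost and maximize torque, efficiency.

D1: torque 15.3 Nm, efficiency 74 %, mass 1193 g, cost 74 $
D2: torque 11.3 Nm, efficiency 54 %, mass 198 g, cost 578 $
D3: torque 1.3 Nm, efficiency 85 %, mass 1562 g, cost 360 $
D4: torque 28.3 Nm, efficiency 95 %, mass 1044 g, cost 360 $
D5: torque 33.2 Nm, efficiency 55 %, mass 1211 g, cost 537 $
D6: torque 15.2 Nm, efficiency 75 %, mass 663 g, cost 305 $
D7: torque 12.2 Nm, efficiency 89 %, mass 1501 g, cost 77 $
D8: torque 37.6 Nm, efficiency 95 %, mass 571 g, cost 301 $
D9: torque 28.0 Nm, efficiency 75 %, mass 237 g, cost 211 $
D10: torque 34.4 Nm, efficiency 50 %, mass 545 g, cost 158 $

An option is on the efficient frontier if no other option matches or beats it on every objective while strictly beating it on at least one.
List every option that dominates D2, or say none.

none

D1: worse on mass (1193 vs 198).
D3: worse on torque (1.3 vs 11.3).
D4: worse on mass (1044 vs 198).
D5: worse on mass (1211 vs 198).
D6: worse on mass (663 vs 198).
D7: worse on mass (1501 vs 198).
D8: worse on mass (571 vs 198).
D9: worse on mass (237 vs 198).
D10: worse on efficiency (50 vs 54).
No option dominates D2.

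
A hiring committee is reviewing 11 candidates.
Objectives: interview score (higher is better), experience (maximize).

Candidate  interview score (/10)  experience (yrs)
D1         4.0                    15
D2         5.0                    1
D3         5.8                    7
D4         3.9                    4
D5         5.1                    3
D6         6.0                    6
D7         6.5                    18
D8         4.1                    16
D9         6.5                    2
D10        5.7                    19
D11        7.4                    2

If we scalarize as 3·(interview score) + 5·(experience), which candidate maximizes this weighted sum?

D1: 3·4.0 + 5·15 = 87.0
D2: 3·5.0 + 5·1 = 20.0
D3: 3·5.8 + 5·7 = 52.4
D4: 3·3.9 + 5·4 = 31.7
D5: 3·5.1 + 5·3 = 30.3
D6: 3·6.0 + 5·6 = 48.0
D7: 3·6.5 + 5·18 = 109.5
D8: 3·4.1 + 5·16 = 92.3
D9: 3·6.5 + 5·2 = 29.5
D10: 3·5.7 + 5·19 = 112.1
D11: 3·7.4 + 5·2 = 32.2
Highest: D10 at 112.1.

D10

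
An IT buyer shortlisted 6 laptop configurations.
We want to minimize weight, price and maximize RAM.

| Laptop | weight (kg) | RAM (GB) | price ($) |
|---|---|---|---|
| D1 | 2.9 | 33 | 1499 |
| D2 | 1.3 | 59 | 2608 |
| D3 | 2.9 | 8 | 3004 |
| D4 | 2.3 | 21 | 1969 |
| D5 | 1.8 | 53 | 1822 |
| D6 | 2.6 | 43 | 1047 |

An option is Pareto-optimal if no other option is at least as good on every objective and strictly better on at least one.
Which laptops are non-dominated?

D1: dominated by D6 (weight 2.6≤2.9, RAM 43≥33, price 1047≤1499).
D2: not dominated (best weight).
D3: dominated by D1 (weight 2.9≤2.9, RAM 33≥8, price 1499≤3004).
D4: dominated by D5 (weight 1.8≤2.3, RAM 53≥21, price 1822≤1969).
D5: not dominated.
D6: not dominated (best price).

D2, D5, D6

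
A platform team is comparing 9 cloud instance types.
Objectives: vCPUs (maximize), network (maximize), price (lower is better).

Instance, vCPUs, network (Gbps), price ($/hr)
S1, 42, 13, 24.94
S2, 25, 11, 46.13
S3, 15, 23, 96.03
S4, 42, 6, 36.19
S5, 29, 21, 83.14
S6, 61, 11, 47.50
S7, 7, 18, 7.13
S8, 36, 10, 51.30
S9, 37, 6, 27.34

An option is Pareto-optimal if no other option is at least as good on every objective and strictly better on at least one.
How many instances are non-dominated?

5

S1: not dominated.
S2: dominated by S1 (vCPUs 42≥25, network 13≥11, price 24.94≤46.13).
S3: not dominated (best network).
S4: dominated by S1 (vCPUs 42≥42, network 13≥6, price 24.94≤36.19).
S5: not dominated.
S6: not dominated (best vCPUs).
S7: not dominated (best price).
S8: dominated by S1 (vCPUs 42≥36, network 13≥10, price 24.94≤51.30).
S9: dominated by S1 (vCPUs 42≥37, network 13≥6, price 24.94≤27.34).
Pareto-optimal: S1, S3, S5, S6, S7 → 5.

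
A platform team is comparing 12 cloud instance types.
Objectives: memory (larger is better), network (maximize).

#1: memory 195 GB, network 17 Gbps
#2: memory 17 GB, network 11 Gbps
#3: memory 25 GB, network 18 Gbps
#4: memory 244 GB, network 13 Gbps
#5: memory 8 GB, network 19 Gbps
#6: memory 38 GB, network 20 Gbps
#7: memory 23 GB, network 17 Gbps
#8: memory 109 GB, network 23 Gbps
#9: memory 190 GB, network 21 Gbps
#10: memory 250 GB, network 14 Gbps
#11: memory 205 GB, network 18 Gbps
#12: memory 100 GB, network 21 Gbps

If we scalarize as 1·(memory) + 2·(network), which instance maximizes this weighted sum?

#10

#1: 1·195 + 2·17 = 229
#2: 1·17 + 2·11 = 39
#3: 1·25 + 2·18 = 61
#4: 1·244 + 2·13 = 270
#5: 1·8 + 2·19 = 46
#6: 1·38 + 2·20 = 78
#7: 1·23 + 2·17 = 57
#8: 1·109 + 2·23 = 155
#9: 1·190 + 2·21 = 232
#10: 1·250 + 2·14 = 278
#11: 1·205 + 2·18 = 241
#12: 1·100 + 2·21 = 142
Highest: #10 at 278.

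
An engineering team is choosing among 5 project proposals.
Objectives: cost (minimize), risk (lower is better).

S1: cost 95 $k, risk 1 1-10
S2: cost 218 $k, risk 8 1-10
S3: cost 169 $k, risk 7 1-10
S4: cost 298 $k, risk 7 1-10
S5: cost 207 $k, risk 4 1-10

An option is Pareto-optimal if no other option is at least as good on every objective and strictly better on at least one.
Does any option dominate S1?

No

S2: worse on cost (218 vs 95).
S3: worse on cost (169 vs 95).
S4: worse on cost (298 vs 95).
S5: worse on cost (207 vs 95).
No option is at least as good as S1 on every objective and strictly better on one.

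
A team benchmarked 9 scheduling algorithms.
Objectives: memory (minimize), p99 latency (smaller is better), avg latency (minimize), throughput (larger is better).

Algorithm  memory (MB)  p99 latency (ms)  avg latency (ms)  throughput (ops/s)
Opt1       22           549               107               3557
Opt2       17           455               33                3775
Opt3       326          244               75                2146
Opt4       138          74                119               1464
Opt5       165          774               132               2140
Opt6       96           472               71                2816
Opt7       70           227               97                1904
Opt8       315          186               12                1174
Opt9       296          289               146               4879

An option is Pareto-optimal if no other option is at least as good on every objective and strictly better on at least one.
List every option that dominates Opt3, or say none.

none

Opt1: worse on p99 latency (549 vs 244).
Opt2: worse on p99 latency (455 vs 244).
Opt4: worse on avg latency (119 vs 75).
Opt5: worse on p99 latency (774 vs 244).
Opt6: worse on p99 latency (472 vs 244).
Opt7: worse on avg latency (97 vs 75).
Opt8: worse on throughput (1174 vs 2146).
Opt9: worse on p99 latency (289 vs 244).
No option dominates Opt3.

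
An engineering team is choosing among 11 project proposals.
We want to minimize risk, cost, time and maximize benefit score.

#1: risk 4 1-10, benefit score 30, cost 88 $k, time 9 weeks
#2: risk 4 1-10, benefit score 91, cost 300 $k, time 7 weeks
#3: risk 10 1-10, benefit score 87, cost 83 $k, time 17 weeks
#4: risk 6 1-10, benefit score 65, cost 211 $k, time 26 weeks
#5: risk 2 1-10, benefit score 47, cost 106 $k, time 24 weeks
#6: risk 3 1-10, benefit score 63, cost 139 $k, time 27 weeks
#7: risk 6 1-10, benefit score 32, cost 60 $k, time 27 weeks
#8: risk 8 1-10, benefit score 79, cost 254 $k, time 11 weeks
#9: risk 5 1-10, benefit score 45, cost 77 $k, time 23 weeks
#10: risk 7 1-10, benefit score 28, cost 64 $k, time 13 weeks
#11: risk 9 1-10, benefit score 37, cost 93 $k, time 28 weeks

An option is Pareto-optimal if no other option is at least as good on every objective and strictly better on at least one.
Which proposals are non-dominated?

#1: not dominated.
#2: not dominated (best benefit score).
#3: not dominated.
#4: not dominated.
#5: not dominated (best risk).
#6: not dominated.
#7: not dominated (best cost).
#8: not dominated.
#9: not dominated.
#10: not dominated.
#11: dominated by #9 (risk 5≤9, benefit score 45≥37, cost 77≤93, time 23≤28).

#1, #2, #3, #4, #5, #6, #7, #8, #9, #10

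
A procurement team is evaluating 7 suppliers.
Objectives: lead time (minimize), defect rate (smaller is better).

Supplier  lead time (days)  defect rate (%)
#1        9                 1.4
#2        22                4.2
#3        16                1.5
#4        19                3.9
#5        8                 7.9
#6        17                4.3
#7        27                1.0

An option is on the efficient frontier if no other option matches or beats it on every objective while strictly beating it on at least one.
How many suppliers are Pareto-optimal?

3

#1: not dominated.
#2: dominated by #1 (lead time 9≤22, defect rate 1.4≤4.2).
#3: dominated by #1 (lead time 9≤16, defect rate 1.4≤1.5).
#4: dominated by #1 (lead time 9≤19, defect rate 1.4≤3.9).
#5: not dominated (best lead time).
#6: dominated by #1 (lead time 9≤17, defect rate 1.4≤4.3).
#7: not dominated (best defect rate).
Pareto-optimal: #1, #5, #7 → 3.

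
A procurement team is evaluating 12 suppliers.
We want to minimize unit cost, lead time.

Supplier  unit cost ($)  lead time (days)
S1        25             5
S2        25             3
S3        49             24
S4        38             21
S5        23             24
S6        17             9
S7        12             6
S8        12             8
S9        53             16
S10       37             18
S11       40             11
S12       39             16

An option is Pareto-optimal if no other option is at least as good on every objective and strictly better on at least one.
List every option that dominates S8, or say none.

S7: unit cost 12≤12, lead time 6≤8 — dominates S8.
Others (S1, S2, S3, S4, S5, S6, S9, S10, S11, S12) are each worse than S8 on at least one objective.

S7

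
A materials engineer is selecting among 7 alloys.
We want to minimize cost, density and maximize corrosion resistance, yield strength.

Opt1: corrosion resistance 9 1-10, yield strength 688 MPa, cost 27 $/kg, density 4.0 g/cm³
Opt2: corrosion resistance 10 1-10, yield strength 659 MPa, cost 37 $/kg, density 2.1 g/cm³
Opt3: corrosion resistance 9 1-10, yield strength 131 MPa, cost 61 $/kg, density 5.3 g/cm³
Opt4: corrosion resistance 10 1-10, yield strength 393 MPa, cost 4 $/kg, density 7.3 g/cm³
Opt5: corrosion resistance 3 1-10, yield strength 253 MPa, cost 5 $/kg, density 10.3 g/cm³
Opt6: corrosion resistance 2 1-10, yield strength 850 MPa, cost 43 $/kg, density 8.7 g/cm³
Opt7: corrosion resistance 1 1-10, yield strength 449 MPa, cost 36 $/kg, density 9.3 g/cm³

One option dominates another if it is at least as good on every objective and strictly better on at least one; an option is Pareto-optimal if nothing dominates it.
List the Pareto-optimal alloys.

Opt1, Opt2, Opt4, Opt6

Opt1: not dominated.
Opt2: not dominated (best density).
Opt3: dominated by Opt1 (corrosion resistance 9≥9, yield strength 688≥131, cost 27≤61, density 4.0≤5.3).
Opt4: not dominated (best cost).
Opt5: dominated by Opt4 (corrosion resistance 10≥3, yield strength 393≥253, cost 4≤5, density 7.3≤10.3).
Opt6: not dominated (best yield strength).
Opt7: dominated by Opt1 (corrosion resistance 9≥1, yield strength 688≥449, cost 27≤36, density 4.0≤9.3).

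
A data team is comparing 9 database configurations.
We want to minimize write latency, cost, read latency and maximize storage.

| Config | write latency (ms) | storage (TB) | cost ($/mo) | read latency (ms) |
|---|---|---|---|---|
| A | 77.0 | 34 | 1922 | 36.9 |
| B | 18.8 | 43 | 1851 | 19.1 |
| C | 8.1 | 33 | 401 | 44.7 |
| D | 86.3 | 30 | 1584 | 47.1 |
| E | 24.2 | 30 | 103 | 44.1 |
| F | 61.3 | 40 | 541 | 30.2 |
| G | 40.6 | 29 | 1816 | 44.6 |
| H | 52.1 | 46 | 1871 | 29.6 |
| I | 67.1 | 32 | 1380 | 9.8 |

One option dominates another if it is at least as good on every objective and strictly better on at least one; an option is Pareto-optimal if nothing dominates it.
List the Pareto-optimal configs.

B, C, E, F, H, I

A: dominated by B (write latency 18.8≤77.0, storage 43≥34, cost 1851≤1922, read latency 19.1≤36.9).
B: not dominated.
C: not dominated (best write latency).
D: dominated by C (write latency 8.1≤86.3, storage 33≥30, cost 401≤1584, read latency 44.7≤47.1).
E: not dominated (best cost).
F: not dominated.
G: dominated by E (write latency 24.2≤40.6, storage 30≥29, cost 103≤1816, read latency 44.1≤44.6).
H: not dominated (best storage).
I: not dominated (best read latency).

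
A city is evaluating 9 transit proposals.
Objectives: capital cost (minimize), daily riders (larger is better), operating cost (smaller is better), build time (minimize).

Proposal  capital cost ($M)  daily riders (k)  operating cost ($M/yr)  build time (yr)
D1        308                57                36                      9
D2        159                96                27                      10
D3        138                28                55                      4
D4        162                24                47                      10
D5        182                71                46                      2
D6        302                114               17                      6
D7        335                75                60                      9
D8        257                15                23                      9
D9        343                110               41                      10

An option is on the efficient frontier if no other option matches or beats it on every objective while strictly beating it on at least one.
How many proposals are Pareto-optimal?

D1: dominated by D6 (capital cost 302≤308, daily riders 114≥57, operating cost 17≤36, build time 6≤9).
D2: not dominated.
D3: not dominated (best capital cost).
D4: dominated by D2 (capital cost 159≤162, daily riders 96≥24, operating cost 27≤47, build time 10≤10).
D5: not dominated (best build time).
D6: not dominated (best daily riders).
D7: dominated by D6 (capital cost 302≤335, daily riders 114≥75, operating cost 17≤60, build time 6≤9).
D8: not dominated.
D9: dominated by D6 (capital cost 302≤343, daily riders 114≥110, operating cost 17≤41, build time 6≤10).
Pareto-optimal: D2, D3, D5, D6, D8 → 5.

5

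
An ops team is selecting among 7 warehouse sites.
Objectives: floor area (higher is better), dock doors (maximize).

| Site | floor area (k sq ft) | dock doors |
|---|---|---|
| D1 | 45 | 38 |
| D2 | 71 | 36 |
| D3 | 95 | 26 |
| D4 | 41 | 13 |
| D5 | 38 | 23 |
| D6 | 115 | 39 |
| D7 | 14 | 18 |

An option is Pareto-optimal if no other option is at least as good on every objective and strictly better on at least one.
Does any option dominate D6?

No

D1: worse on floor area (45 vs 115).
D2: worse on floor area (71 vs 115).
D3: worse on floor area (95 vs 115).
D4: worse on floor area (41 vs 115).
D5: worse on floor area (38 vs 115).
D7: worse on floor area (14 vs 115).
No option is at least as good as D6 on every objective and strictly better on one.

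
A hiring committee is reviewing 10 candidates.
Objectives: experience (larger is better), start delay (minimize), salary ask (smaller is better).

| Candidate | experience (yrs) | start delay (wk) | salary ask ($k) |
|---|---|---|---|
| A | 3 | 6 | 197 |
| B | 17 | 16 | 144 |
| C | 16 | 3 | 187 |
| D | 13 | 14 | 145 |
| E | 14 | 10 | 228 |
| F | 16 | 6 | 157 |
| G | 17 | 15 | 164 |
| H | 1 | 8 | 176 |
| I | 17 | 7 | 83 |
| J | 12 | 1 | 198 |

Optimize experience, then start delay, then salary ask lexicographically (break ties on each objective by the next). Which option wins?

First maximize experience: best is 17, kept {B, G, I}.
Then minimize start delay: best is 7, kept {I}.

I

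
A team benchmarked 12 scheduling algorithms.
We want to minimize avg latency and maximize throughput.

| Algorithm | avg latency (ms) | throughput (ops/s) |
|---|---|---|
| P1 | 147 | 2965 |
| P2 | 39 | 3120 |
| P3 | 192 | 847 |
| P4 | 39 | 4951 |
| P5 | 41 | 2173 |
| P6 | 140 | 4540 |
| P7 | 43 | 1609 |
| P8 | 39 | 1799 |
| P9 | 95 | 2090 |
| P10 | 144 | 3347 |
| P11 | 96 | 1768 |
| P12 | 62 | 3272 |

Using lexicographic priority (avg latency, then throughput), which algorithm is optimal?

First minimize avg latency: best is 39, kept {P2, P4, P8}.
Then maximize throughput: best is 4951, kept {P4}.

P4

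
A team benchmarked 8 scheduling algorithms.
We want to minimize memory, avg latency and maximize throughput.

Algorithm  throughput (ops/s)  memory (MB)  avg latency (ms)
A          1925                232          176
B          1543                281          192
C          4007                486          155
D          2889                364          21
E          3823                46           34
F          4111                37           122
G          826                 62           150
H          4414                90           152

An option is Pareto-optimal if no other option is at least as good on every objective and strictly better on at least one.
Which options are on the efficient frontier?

D, E, F, H

A: dominated by E (throughput 3823≥1925, memory 46≤232, avg latency 34≤176).
B: dominated by A (throughput 1925≥1543, memory 232≤281, avg latency 176≤192).
C: dominated by F (throughput 4111≥4007, memory 37≤486, avg latency 122≤155).
D: not dominated (best avg latency).
E: not dominated.
F: not dominated (best memory).
G: dominated by E (throughput 3823≥826, memory 46≤62, avg latency 34≤150).
H: not dominated (best throughput).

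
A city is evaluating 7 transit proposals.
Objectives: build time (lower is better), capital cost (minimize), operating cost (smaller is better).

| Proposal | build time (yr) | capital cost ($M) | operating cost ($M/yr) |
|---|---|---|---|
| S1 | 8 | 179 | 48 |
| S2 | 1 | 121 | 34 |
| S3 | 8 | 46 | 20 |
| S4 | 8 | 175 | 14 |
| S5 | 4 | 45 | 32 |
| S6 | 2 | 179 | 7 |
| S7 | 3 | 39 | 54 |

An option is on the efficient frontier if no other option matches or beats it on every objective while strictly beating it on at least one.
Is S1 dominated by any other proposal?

S2 vs S1: build time 1≤8, capital cost 121≤179, operating cost 34≤48 — S2 is at least as good on every objective and strictly better on at least one, so S2 dominates S1.

Yes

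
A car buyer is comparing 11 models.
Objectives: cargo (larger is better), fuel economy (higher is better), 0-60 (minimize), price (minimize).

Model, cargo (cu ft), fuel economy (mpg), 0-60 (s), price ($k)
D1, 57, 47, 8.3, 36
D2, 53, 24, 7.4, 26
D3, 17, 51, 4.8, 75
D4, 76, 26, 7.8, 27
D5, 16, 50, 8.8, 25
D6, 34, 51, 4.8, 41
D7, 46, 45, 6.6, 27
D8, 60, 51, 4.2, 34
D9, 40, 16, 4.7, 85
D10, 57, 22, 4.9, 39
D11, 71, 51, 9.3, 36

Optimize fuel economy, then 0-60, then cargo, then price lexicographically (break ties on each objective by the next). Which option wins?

D8

First maximize fuel economy: best is 51, kept {D3, D6, D8, D11}.
Then minimize 0-60: best is 4.2, kept {D8}.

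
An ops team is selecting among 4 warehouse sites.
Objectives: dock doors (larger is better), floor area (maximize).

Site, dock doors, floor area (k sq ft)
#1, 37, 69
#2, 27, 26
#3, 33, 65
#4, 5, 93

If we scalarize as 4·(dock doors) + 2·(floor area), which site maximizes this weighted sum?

#1: 4·37 + 2·69 = 286
#2: 4·27 + 2·26 = 160
#3: 4·33 + 2·65 = 262
#4: 4·5 + 2·93 = 206
Highest: #1 at 286.

#1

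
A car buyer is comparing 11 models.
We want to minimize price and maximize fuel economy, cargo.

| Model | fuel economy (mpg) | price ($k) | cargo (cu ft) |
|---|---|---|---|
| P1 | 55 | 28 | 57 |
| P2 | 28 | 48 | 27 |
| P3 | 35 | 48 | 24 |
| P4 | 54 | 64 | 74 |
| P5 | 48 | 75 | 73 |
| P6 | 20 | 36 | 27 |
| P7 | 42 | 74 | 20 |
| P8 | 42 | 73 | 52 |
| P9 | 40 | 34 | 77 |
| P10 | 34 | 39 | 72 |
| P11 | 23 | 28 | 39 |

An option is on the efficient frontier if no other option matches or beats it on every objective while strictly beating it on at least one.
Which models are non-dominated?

P1: not dominated (best fuel economy).
P2: dominated by P1 (fuel economy 55≥28, price 28≤48, cargo 57≥27).
P3: dominated by P1 (fuel economy 55≥35, price 28≤48, cargo 57≥24).
P4: not dominated.
P5: dominated by P4 (fuel economy 54≥48, price 64≤75, cargo 74≥73).
P6: dominated by P1 (fuel economy 55≥20, price 28≤36, cargo 57≥27).
P7: dominated by P1 (fuel economy 55≥42, price 28≤74, cargo 57≥20).
P8: dominated by P1 (fuel economy 55≥42, price 28≤73, cargo 57≥52).
P9: not dominated (best cargo).
P10: dominated by P9 (fuel economy 40≥34, price 34≤39, cargo 77≥72).
P11: dominated by P1 (fuel economy 55≥23, price 28≤28, cargo 57≥39).

P1, P4, P9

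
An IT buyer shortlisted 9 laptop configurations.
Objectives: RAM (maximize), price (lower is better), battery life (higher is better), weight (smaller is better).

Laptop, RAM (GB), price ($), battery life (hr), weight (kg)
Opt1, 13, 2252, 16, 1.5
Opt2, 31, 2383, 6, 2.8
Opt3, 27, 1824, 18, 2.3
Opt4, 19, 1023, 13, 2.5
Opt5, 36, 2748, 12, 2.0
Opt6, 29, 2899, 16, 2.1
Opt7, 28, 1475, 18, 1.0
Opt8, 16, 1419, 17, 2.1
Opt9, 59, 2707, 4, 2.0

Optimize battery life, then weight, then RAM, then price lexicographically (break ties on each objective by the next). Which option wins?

Opt7

First maximize battery life: best is 18, kept {Opt3, Opt7}.
Then minimize weight: best is 1.0, kept {Opt7}.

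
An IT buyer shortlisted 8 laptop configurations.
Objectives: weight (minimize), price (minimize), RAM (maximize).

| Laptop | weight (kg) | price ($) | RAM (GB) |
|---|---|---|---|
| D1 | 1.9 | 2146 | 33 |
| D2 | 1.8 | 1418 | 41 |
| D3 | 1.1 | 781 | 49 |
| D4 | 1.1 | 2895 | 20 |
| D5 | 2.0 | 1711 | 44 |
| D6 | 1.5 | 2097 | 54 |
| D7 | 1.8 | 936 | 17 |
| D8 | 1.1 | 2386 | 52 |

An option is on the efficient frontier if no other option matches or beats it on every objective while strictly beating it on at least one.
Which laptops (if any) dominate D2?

D3: weight 1.1≤1.8, price 781≤1418, RAM 49≥41 — dominates D2.
Others (D1, D4, D5, D6, D7, D8) are each worse than D2 on at least one objective.

D3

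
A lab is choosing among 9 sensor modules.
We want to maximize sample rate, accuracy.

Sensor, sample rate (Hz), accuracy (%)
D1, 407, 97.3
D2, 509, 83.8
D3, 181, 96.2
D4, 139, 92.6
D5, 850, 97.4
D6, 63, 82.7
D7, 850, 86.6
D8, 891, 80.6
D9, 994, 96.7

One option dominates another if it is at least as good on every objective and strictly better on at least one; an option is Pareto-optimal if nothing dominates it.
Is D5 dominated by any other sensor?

D1: worse on sample rate (407 vs 850).
D2: worse on sample rate (509 vs 850).
D3: worse on sample rate (181 vs 850).
D4: worse on sample rate (139 vs 850).
D6: worse on sample rate (63 vs 850).
D7: worse on accuracy (86.6 vs 97.4).
D8: worse on accuracy (80.6 vs 97.4).
D9: worse on accuracy (96.7 vs 97.4).
No option is at least as good as D5 on every objective and strictly better on one.

No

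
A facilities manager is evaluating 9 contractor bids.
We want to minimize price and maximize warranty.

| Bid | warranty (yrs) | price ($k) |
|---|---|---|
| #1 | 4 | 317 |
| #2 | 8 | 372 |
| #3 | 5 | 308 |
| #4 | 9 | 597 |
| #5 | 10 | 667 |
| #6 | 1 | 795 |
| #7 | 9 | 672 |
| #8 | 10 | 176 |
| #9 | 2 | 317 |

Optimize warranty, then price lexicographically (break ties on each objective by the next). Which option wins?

First maximize warranty: best is 10, kept {#5, #8}.
Then minimize price: best is 176, kept {#8}.

#8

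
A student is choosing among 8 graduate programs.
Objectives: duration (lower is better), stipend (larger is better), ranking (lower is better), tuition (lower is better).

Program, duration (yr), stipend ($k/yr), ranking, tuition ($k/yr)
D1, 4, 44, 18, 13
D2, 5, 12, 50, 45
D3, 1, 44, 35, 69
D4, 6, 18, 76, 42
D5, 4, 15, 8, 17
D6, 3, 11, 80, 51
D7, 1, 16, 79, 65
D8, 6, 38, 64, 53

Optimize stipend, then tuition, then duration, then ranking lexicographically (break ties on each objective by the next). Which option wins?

D1

First maximize stipend: best is 44, kept {D1, D3}.
Then minimize tuition: best is 13, kept {D1}.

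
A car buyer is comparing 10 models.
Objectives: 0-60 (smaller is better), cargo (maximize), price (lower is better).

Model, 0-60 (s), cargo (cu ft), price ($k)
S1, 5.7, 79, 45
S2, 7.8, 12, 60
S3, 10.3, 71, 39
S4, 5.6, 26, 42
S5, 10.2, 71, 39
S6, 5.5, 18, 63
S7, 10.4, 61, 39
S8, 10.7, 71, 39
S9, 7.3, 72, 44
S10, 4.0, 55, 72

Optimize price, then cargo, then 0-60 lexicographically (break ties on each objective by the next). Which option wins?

S5

First minimize price: best is 39, kept {S3, S5, S7, S8}.
Then maximize cargo: best is 71, kept {S3, S5, S8}.
Then minimize 0-60: best is 10.2, kept {S5}.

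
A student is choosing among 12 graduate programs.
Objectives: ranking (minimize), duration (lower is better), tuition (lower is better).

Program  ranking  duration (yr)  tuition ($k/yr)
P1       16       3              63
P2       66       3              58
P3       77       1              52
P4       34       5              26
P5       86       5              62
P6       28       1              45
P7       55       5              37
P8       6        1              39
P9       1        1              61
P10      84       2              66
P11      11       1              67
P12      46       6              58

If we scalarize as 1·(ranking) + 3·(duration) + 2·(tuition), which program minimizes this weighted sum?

P8

P1: 1·16 + 3·3 + 2·63 = 151
P2: 1·66 + 3·3 + 2·58 = 191
P3: 1·77 + 3·1 + 2·52 = 184
P4: 1·34 + 3·5 + 2·26 = 101
P5: 1·86 + 3·5 + 2·62 = 225
P6: 1·28 + 3·1 + 2·45 = 121
P7: 1·55 + 3·5 + 2·37 = 144
P8: 1·6 + 3·1 + 2·39 = 87
P9: 1·1 + 3·1 + 2·61 = 126
P10: 1·84 + 3·2 + 2·66 = 222
P11: 1·11 + 3·1 + 2·67 = 148
P12: 1·46 + 3·6 + 2·58 = 180
Lowest: P8 at 87.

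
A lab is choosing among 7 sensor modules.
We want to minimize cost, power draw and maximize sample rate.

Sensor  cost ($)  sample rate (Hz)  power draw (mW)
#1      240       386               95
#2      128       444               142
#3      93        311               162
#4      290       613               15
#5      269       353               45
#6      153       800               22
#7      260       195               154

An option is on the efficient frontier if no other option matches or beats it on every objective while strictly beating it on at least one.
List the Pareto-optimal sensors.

#1: dominated by #6 (cost 153≤240, sample rate 800≥386, power draw 22≤95).
#2: not dominated.
#3: not dominated (best cost).
#4: not dominated (best power draw).
#5: dominated by #6 (cost 153≤269, sample rate 800≥353, power draw 22≤45).
#6: not dominated (best sample rate).
#7: dominated by #1 (cost 240≤260, sample rate 386≥195, power draw 95≤154).

#2, #3, #4, #6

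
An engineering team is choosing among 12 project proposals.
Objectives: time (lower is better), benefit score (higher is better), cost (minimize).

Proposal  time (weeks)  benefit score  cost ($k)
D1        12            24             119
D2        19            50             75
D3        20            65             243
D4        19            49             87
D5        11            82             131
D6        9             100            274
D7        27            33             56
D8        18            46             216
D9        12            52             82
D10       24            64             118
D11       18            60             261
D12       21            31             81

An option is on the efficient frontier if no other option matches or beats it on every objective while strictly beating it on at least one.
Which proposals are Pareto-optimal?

D1: dominated by D9 (time 12≤12, benefit score 52≥24, cost 82≤119).
D2: not dominated.
D3: dominated by D5 (time 11≤20, benefit score 82≥65, cost 131≤243).
D4: dominated by D2 (time 19≤19, benefit score 50≥49, cost 75≤87).
D5: not dominated.
D6: not dominated (best time).
D7: not dominated (best cost).
D8: dominated by D5 (time 11≤18, benefit score 82≥46, cost 131≤216).
D9: not dominated.
D10: not dominated.
D11: dominated by D5 (time 11≤18, benefit score 82≥60, cost 131≤261).
D12: dominated by D2 (time 19≤21, benefit score 50≥31, cost 75≤81).

D2, D5, D6, D7, D9, D10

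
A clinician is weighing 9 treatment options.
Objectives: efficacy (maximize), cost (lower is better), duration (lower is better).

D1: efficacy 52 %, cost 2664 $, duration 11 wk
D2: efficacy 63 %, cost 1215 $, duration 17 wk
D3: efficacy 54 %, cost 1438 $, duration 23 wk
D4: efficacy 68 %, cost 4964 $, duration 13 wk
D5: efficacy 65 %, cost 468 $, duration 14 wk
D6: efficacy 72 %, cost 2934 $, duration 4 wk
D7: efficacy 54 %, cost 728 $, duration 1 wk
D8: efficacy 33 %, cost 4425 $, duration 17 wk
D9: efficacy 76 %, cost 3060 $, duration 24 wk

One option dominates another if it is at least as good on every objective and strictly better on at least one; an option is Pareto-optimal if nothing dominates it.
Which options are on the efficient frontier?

D5, D6, D7, D9

D1: dominated by D7 (efficacy 54≥52, cost 728≤2664, duration 1≤11).
D2: dominated by D5 (efficacy 65≥63, cost 468≤1215, duration 14≤17).
D3: dominated by D2 (efficacy 63≥54, cost 1215≤1438, duration 17≤23).
D4: dominated by D6 (efficacy 72≥68, cost 2934≤4964, duration 4≤13).
D5: not dominated (best cost).
D6: not dominated.
D7: not dominated (best duration).
D8: dominated by D1 (efficacy 52≥33, cost 2664≤4425, duration 11≤17).
D9: not dominated (best efficacy).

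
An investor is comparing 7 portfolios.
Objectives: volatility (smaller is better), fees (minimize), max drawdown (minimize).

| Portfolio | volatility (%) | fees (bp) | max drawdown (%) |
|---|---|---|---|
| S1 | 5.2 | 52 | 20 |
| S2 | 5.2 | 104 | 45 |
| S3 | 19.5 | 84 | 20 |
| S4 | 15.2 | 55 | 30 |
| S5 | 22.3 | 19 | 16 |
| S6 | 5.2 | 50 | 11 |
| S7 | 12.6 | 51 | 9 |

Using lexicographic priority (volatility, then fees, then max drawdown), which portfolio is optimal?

First minimize volatility: best is 5.2, kept {S1, S2, S6}.
Then minimize fees: best is 50, kept {S6}.

S6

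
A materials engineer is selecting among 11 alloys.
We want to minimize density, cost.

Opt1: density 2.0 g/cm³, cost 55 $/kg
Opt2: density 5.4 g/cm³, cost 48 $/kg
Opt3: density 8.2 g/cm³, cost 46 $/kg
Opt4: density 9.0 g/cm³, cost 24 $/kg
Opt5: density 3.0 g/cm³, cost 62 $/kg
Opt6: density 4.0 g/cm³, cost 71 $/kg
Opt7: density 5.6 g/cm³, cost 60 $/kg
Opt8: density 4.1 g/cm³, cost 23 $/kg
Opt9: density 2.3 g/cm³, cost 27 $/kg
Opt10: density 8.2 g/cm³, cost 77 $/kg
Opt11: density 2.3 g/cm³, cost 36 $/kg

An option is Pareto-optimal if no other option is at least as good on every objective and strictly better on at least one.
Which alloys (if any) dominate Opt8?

none

Opt1: worse on cost (55 vs 23).
Opt2: worse on density (5.4 vs 4.1).
Opt3: worse on density (8.2 vs 4.1).
Opt4: worse on density (9.0 vs 4.1).
Opt5: worse on cost (62 vs 23).
Opt6: worse on cost (71 vs 23).
Opt7: worse on density (5.6 vs 4.1).
Opt9: worse on cost (27 vs 23).
Opt10: worse on density (8.2 vs 4.1).
Opt11: worse on cost (36 vs 23).
No option dominates Opt8.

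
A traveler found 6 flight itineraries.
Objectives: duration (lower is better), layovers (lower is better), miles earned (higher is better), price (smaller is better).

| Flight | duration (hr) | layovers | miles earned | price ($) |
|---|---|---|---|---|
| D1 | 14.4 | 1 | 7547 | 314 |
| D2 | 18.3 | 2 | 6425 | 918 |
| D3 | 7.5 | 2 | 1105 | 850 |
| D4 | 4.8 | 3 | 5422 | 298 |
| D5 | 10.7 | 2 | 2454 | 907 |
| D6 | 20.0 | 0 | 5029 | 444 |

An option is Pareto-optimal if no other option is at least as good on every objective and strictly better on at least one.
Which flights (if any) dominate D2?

D1

D1: duration 14.4≤18.3, layovers 1≤2, miles earned 7547≥6425, price 314≤918 — dominates D2.
Others (D3, D4, D5, D6) are each worse than D2 on at least one objective.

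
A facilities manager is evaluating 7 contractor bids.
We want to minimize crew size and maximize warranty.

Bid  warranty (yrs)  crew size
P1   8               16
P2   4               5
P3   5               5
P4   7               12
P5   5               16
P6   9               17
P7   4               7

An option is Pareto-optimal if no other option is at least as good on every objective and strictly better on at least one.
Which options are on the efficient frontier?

P1, P3, P4, P6

P1: not dominated.
P2: dominated by P3 (warranty 5≥4, crew size 5≤5).
P3: not dominated.
P4: not dominated.
P5: dominated by P1 (warranty 8≥5, crew size 16≤16).
P6: not dominated (best warranty).
P7: dominated by P2 (warranty 4≥4, crew size 5≤7).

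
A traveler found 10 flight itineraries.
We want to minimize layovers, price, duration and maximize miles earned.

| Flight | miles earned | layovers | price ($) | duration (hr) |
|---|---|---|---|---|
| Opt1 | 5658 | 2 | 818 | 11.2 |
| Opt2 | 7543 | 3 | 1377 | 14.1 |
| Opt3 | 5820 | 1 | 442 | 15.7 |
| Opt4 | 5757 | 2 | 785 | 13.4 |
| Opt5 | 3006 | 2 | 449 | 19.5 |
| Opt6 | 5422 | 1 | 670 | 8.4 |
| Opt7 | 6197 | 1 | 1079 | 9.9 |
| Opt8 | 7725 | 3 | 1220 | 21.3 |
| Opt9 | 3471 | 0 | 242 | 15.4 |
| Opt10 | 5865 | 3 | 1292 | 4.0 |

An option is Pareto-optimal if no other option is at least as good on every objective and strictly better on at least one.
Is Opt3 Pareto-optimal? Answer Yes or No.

Opt1: worse on miles earned (5658 vs 5820).
Opt2: worse on layovers (3 vs 1).
Opt4: worse on miles earned (5757 vs 5820).
Opt5: worse on miles earned (3006 vs 5820).
Opt6: worse on miles earned (5422 vs 5820).
Opt7: worse on price (1079 vs 442).
Opt8: worse on layovers (3 vs 1).
Opt9: worse on miles earned (3471 vs 5820).
Opt10: worse on layovers (3 vs 1).
No option is at least as good as Opt3 on every objective and strictly better on one.

Yes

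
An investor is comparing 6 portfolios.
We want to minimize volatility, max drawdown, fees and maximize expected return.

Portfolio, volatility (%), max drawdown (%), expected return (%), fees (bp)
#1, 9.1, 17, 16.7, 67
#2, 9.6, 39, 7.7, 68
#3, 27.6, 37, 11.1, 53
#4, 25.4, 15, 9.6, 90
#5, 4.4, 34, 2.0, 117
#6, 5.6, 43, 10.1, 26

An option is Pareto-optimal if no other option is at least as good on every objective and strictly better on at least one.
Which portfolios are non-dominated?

#1, #3, #4, #5, #6

#1: not dominated (best expected return).
#2: dominated by #1 (volatility 9.1≤9.6, max drawdown 17≤39, expected return 16.7≥7.7, fees 67≤68).
#3: not dominated.
#4: not dominated (best max drawdown).
#5: not dominated (best volatility).
#6: not dominated (best fees).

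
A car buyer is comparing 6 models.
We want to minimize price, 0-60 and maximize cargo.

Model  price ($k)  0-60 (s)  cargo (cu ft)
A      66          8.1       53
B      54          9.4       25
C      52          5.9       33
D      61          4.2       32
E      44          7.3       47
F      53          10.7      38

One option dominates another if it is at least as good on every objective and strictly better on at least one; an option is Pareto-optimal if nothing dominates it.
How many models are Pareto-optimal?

A: not dominated (best cargo).
B: dominated by C (price 52≤54, 0-60 5.9≤9.4, cargo 33≥25).
C: not dominated.
D: not dominated (best 0-60).
E: not dominated (best price).
F: dominated by E (price 44≤53, 0-60 7.3≤10.7, cargo 47≥38).
Pareto-optimal: A, C, D, E → 4.

4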